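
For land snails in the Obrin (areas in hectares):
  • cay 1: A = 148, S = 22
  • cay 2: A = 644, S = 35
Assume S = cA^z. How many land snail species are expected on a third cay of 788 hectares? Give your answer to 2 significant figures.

z = ln(35/22) / ln(644/148) = 0.4643 / 1.4705 = 0.3157
c = 22 / 148^0.3157 = 22 / 4.845 = 4.541
S₃ = 4.541 × 788^0.3157 = 4.541 × 8.214 ≈ 37.3

37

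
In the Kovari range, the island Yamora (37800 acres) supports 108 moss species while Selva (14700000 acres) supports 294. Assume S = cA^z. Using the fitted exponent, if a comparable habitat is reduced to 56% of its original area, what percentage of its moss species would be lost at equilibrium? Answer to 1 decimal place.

9.3%

z = ln(294/108) / ln(14700000/37800) = 1.0014 / 5.9633 = 0.1679
S_new/S_old = (A_new/A_old)^z = 0.56^0.1679 = exp(0.1679 × -0.5798) = 0.9072
Fraction lost = 1 − 0.9072 = 0.09278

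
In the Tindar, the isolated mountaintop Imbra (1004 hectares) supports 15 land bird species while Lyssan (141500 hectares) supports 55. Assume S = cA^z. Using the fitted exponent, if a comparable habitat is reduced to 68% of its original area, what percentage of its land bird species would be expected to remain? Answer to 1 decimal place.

90.4%

z = ln(55/15) / ln(141500/1004) = 1.2993 / 4.9483 = 0.2626
S_new/S_old = (A_new/A_old)^z = 0.68^0.2626 = exp(0.2626 × -0.3857) = 0.9037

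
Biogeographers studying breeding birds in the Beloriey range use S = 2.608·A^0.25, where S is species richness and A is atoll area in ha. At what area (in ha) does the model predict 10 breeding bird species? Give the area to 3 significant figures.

216 ha

10 = 2.608 × A^0.25  ⇒  A^0.25 = 10/2.608 = 3.834
ln A = ln(3.834) / 0.25 = 1.3440 / 0.25 = 5.3760
A = e^5.3760 ≈ 216.2 ha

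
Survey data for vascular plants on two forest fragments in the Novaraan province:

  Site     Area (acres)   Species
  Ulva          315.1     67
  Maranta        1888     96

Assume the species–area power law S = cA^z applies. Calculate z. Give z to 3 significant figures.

0.201

Taking logs: ln S = ln c + z ln A, so z = (ln S₂ − ln S₁)/(ln A₂ − ln A₁).
z = ln(96/67) / ln(1888/315.1) = ln(1.433) / ln(5.992) = 0.3597 / 1.7904 = 0.2009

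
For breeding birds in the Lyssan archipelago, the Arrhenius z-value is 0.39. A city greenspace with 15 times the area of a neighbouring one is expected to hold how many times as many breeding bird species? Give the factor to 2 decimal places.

2.88

S₂/S₁ = (A₂/A₁)^z = 15^0.39
ln(S₂/S₁) = 0.39 × ln 15 = 0.39 × 2.7081 = 1.0561
S₂/S₁ = e^1.0561 ≈ 2.875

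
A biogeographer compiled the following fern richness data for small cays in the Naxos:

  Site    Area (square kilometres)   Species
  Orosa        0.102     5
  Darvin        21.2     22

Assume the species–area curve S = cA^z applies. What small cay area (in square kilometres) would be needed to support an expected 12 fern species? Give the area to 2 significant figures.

2.4 square kilometres

z = ln(22/5) / ln(21.2/0.102) = 1.4816 / 5.3368 = 0.2776
c = 5 / 0.102^0.2776 = 5 / 0.5306 = 9.423
A = (12/9.423)^(1/0.2776) ⇒ ln A = ln(1.273)/0.2776 = 0.8707
A = e^0.8707 ≈ 2.389 square kilometres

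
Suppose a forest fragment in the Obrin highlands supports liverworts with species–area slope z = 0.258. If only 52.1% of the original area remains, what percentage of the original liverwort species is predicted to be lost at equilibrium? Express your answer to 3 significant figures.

15.5%

S_new/S_old = (A_new/A_old)^z = 0.521^0.258
= exp(0.258 × ln 0.521) = exp(0.258 × -0.6520) = exp(-0.1682) ≈ 0.8452
Fraction lost = 1 − 0.8452 = 0.1548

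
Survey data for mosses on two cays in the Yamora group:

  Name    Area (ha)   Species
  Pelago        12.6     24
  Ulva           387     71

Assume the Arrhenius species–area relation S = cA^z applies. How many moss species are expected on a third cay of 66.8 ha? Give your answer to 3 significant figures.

z = ln(71/24) / ln(387/12.6) = 1.0846 / 3.4247 = 0.3167
c = 24 / 12.6^0.3167 = 24 / 2.231 = 10.76
S₃ = 10.76 × 66.8^0.3167 = 10.76 × 3.784 ≈ 40.7

40.7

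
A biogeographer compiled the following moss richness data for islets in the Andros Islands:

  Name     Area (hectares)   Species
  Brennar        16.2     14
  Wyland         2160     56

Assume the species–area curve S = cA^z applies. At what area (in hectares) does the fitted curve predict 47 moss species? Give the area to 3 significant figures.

1160 hectares

z = ln(56/14) / ln(2160/16.2) = 1.3863 / 4.8929 = 0.2833
c = 14 / 16.2^0.2833 = 14 / 2.201 = 6.36
A = (47/6.36)^(1/0.2833) ⇒ ln A = ln(7.39)/0.2833 = 7.0595
A = e^7.0595 ≈ 1164 hectares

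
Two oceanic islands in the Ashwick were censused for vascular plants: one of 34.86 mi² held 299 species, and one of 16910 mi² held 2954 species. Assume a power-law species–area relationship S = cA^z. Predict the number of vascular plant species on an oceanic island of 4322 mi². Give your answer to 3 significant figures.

1780

z = ln(2954/299) / ln(16910/34.86) = 2.2905 / 6.1843 = 0.3704
c = 299 / 34.86^0.3704 = 299 / 3.726 = 80.25
S₃ = 80.25 × 4322^0.3704 = 80.25 × 22.21 ≈ 1782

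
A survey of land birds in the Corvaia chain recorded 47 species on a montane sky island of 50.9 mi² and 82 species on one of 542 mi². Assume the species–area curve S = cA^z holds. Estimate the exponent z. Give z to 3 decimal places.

Taking logs: ln S = ln c + z ln A, so z = (ln S₂ − ln S₁)/(ln A₂ − ln A₁).
z = ln(82/47) / ln(542/50.9) = ln(1.745) / ln(10.65) = 0.5566 / 2.3654 = 0.2353

0.235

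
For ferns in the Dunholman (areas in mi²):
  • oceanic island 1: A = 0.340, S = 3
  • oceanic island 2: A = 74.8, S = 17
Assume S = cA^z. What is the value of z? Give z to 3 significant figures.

Taking logs: ln S = ln c + z ln A, so z = (ln S₂ − ln S₁)/(ln A₂ − ln A₁).
z = ln(17/3) / ln(74.8/0.34) = ln(5.667) / ln(220) = 1.7346 / 5.3936 = 0.3216

0.322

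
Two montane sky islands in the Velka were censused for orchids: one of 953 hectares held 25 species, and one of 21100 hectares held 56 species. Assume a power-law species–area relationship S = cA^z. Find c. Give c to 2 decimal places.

4.19

z = ln(S₂/S₁) / ln(A₂/A₁) = ln(56/25) / ln(21100/953) = 0.8065 / 3.0974 = 0.2604
c = S₁ / A₁^z = 25 / 953^0.2604 = 25 / 5.966 = 4.191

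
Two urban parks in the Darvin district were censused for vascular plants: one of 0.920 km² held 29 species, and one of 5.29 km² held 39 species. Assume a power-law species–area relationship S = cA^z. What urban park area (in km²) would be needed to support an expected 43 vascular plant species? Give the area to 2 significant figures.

z = ln(39/29) / ln(5.29/0.92) = 0.2963 / 1.7492 = 0.1694
c = 29 / 0.92^0.1694 = 29 / 0.986 = 29.41
A = (43/29.41)^(1/0.1694) ⇒ ln A = ln(1.462)/0.1694 = 2.2423
A = e^2.2423 ≈ 9.415 km²

9.4 km²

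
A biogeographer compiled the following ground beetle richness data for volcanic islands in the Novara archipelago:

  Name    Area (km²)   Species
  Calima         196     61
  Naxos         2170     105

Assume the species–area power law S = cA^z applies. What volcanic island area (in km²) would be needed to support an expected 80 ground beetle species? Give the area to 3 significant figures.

z = ln(105/61) / ln(2170/196) = 0.5431 / 2.4044 = 0.2259
c = 61 / 196^0.2259 = 61 / 3.294 = 18.52
A = (80/18.52)^(1/0.2259) ⇒ ln A = ln(4.32)/0.2259 = 6.4786
A = e^6.4786 ≈ 651 km²

651 km²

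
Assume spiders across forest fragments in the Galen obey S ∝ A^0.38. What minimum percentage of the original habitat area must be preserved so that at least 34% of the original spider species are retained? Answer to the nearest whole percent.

Need (A_new/A_old)^0.38 = 0.34, so A_new/A_old = 0.34^(1/0.38) = 0.34^2.632
ln(A_new/A_old) = ln 0.34 / 0.38 = -1.0788 / 0.38 = -2.8390
A_new/A_old = e^-2.8390 ≈ 0.05849

6%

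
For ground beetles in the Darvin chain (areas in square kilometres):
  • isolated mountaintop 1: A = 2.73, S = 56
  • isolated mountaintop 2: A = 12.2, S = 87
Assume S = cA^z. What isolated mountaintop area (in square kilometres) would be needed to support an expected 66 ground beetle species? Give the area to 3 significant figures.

z = ln(87/56) / ln(12.2/2.73) = 0.4406 / 1.4971 = 0.2943
c = 56 / 2.73^0.2943 = 56 / 1.344 = 41.67
A = (66/41.67)^(1/0.2943) ⇒ ln A = ln(1.584)/0.2943 = 1.5626
A = e^1.5626 ≈ 4.771 square kilometres

4.77 square kilometres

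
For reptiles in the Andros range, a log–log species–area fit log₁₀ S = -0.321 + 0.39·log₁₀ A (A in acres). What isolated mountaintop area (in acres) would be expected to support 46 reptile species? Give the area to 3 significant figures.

46 = 0.4775 × A^0.39  ⇒  A^0.39 = 46/0.4775 = 96.33
ln A = ln(96.33) / 0.39 = 4.5678 / 0.39 = 11.7122
A = e^11.7122 ≈ 122056 acres

122000 acres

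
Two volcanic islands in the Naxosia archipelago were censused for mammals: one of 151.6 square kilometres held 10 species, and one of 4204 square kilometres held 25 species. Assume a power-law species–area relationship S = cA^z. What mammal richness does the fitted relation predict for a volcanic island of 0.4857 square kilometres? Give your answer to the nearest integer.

2

z = ln(25/10) / ln(4204/151.6) = 0.9163 / 3.3225 = 0.2758
c = 10 / 151.6^0.2758 = 10 / 3.994 = 2.504
S₃ = 2.504 × 0.4857^0.2758 = 2.504 × 0.8194 ≈ 2.052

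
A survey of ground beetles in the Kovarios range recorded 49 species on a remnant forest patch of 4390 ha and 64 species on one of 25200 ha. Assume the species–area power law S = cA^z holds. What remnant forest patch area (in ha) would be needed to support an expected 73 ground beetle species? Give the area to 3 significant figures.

59600 ha

z = ln(64/49) / ln(25200/4390) = 0.2671 / 1.7475 = 0.1528
c = 49 / 4390^0.1528 = 49 / 3.603 = 13.6
A = (73/13.6)^(1/0.1528) ⇒ ln A = ln(5.368)/0.1528 = 10.9956
A = e^10.9956 ≈ 59609 ha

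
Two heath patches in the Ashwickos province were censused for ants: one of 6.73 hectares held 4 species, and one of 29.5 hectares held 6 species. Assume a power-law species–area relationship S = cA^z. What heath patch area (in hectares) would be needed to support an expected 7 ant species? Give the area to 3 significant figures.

z = ln(6/4) / ln(29.5/6.73) = 0.4055 / 1.4778 = 0.2744
c = 4 / 6.73^0.2744 = 4 / 1.687 = 2.371
A = (7/2.371)^(1/0.2744) ⇒ ln A = ln(2.953)/0.2744 = 3.9462
A = e^3.9462 ≈ 51.74 hectares

51.7 hectares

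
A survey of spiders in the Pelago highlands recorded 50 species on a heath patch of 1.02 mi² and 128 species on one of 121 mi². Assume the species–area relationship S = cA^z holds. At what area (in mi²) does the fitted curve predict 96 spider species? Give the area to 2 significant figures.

28 mi²

z = ln(128/50) / ln(121/1.02) = 0.9400 / 4.7760 = 0.1968
c = 50 / 1.02^0.1968 = 50 / 1.004 = 49.81
A = (96/49.81)^(1/0.1968) ⇒ ln A = ln(1.927)/0.1968 = 3.3341
A = e^3.3341 ≈ 28.05 mi²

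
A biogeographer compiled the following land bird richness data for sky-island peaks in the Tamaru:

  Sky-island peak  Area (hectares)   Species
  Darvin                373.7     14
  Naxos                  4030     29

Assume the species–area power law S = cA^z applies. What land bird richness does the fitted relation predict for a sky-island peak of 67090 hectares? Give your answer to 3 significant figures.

z = ln(29/14) / ln(4030/373.7) = 0.7282 / 2.3781 = 0.3062
c = 14 / 373.7^0.3062 = 14 / 6.135 = 2.282
S₃ = 2.282 × 67090^0.3062 = 2.282 × 30.07 ≈ 68.61

68.6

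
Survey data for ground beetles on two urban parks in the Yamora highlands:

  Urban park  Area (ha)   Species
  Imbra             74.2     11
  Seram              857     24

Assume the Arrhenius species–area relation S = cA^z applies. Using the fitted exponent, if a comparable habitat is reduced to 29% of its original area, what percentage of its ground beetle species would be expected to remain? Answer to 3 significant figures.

67.4%

z = ln(24/11) / ln(857/74.2) = 0.7802 / 2.4467 = 0.3189
S_new/S_old = (A_new/A_old)^z = 0.29^0.3189 = exp(0.3189 × -1.2379) = 0.6739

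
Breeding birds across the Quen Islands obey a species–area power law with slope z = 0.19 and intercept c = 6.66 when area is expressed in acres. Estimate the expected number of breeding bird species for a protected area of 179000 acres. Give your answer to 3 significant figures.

S = 6.66 × 179000^0.19
ln S = ln 6.66 + 0.19 × ln 179000 = 1.8961 + 0.19 × 12.0951 = 4.1942
S = e^4.1942 ≈ 66.3

66.3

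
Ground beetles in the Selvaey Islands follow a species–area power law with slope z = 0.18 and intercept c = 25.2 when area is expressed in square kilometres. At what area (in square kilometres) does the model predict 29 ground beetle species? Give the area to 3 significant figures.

29 = 25.2 × A^0.18  ⇒  A^0.18 = 29/25.2 = 1.151
ln A = ln(1.151) / 0.18 = 0.1405 / 0.18 = 0.7803
A = e^0.7803 ≈ 2.182 square kilometres

2.18 square kilometres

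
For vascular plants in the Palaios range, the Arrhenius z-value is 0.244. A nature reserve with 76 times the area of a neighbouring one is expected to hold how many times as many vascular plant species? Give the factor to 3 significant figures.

2.88

S₂/S₁ = (A₂/A₁)^z = 76^0.244
ln(S₂/S₁) = 0.244 × ln 76 = 0.244 × 4.3307 = 1.0567
S₂/S₁ = e^1.0567 ≈ 2.877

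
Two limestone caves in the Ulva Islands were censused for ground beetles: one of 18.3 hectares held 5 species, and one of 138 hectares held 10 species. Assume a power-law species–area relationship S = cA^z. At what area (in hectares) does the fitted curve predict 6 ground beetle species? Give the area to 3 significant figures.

z = ln(10/5) / ln(138/18.3) = 0.6931 / 2.0204 = 0.3431
c = 5 / 18.3^0.3431 = 5 / 2.711 = 1.844
A = (6/1.844)^(1/0.3431) ⇒ ln A = ln(3.253)/0.3431 = 3.4383
A = e^3.4383 ≈ 31.13 hectares

31.1 hectares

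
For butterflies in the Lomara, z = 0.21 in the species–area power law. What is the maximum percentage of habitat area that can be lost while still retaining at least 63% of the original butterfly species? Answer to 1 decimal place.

Need (A_new/A_old)^0.21 = 0.63, so A_new/A_old = 0.63^(1/0.21) = 0.63^4.762
ln(A_new/A_old) = ln 0.63 / 0.21 = -0.4620 / 0.21 = -2.2002
A_new/A_old = e^-2.2002 ≈ 0.1108
Fraction that can be lost = 1 − 0.1108 = 0.8892

88.9%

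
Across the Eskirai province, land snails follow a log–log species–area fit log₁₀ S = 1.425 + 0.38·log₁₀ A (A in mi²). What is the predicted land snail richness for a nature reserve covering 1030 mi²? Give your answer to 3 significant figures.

S = 26.61 × 1030^0.38
ln S = ln 26.61 + 0.38 × ln 1030 = 3.2812 + 0.38 × 6.9373 = 5.9174
S = e^5.9174 ≈ 371.4

371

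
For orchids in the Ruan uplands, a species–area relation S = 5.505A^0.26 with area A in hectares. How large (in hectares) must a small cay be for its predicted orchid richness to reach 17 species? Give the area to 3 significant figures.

76.5 hectares

17 = 5.505 × A^0.26  ⇒  A^0.26 = 17/5.505 = 3.088
ln A = ln(3.088) / 0.26 = 1.1276 / 0.26 = 4.3368
A = e^4.3368 ≈ 76.46 hectares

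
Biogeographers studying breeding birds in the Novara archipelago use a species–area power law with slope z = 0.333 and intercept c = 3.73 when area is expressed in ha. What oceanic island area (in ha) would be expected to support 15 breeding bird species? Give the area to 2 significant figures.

65 ha

15 = 3.73 × A^0.333  ⇒  A^0.333 = 15/3.73 = 4.021
ln A = ln(4.021) / 0.333 = 1.3916 / 0.333 = 4.1791
A = e^4.1791 ≈ 65.31 ha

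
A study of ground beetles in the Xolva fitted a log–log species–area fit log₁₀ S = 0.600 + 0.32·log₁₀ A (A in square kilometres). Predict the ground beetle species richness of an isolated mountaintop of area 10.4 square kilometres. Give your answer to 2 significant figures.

8.4

S = 3.981 × 10.4^0.32 = 3.981 × 2.116 ≈ 8.423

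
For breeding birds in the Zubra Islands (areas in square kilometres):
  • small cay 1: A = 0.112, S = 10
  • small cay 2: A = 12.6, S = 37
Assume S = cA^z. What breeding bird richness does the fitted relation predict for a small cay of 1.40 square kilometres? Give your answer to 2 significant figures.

20

z = ln(37/10) / ln(12.6/0.112) = 1.3083 / 4.7230 = 0.2770
c = 10 / 0.112^0.2770 = 10 / 0.5453 = 18.34
S₃ = 18.34 × 1.4^0.2770 = 18.34 × 1.098 ≈ 20.13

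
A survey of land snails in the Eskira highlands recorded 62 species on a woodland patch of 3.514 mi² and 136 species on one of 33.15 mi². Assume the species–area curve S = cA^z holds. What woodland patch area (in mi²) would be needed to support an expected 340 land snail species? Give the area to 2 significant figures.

z = ln(136/62) / ln(33.15/3.514) = 0.7855 / 2.2443 = 0.3500
c = 62 / 3.514^0.3500 = 62 / 1.553 = 39.94
A = (340/39.94)^(1/0.3500) ⇒ ln A = ln(8.514)/0.3500 = 6.1190
A = e^6.1190 ≈ 454.4 mi²

450 mi²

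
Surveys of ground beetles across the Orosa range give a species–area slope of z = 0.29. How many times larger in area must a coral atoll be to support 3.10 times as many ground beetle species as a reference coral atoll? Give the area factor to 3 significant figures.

(A₂/A₁)^0.29 = 3.1, so A₂/A₁ = 3.1^(1/0.29) = 3.1^3.448
ln(A₂/A₁) = ln 3.1 / 0.29 = 1.1314 / 0.29 = 3.9014
A₂/A₁ = e^3.9014 ≈ 49.47

49.5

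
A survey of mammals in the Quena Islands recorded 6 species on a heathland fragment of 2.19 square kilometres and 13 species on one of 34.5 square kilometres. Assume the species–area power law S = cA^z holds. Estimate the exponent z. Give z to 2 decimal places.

Taking logs: ln S = ln c + z ln A, so z = (ln S₂ − ln S₁)/(ln A₂ − ln A₁).
z = ln(13/6) / ln(34.5/2.19) = ln(2.167) / ln(15.75) = 0.7732 / 2.7571 = 0.2804

0.28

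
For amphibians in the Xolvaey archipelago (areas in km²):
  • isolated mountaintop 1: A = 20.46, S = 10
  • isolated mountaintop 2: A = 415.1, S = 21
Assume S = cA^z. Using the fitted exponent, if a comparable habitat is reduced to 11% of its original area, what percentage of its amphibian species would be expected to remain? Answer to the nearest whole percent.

z = ln(21/10) / ln(415.1/20.46) = 0.7419 / 3.0100 = 0.2465
S_new/S_old = (A_new/A_old)^z = 0.11^0.2465 = exp(0.2465 × -2.2073) = 0.5804

58%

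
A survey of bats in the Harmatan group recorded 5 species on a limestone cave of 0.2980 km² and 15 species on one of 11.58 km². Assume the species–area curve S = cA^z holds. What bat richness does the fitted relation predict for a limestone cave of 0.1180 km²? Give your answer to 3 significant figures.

z = ln(15/5) / ln(11.58/0.298) = 1.0986 / 3.6599 = 0.3002
c = 5 / 0.298^0.3002 = 5 / 0.6953 = 7.191
S₃ = 7.191 × 0.118^0.3002 = 7.191 × 0.5265 ≈ 3.786

3.79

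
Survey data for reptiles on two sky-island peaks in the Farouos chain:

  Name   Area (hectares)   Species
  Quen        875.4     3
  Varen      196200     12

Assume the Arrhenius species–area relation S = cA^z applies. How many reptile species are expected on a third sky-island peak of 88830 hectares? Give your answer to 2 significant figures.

9.8

z = ln(12/3) / ln(196200/875.4) = 1.3863 / 5.4122 = 0.2561
c = 3 / 875.4^0.2561 = 3 / 5.671 = 0.5291
S₃ = 0.5291 × 88830^0.2561 = 0.5291 × 18.52 ≈ 9.796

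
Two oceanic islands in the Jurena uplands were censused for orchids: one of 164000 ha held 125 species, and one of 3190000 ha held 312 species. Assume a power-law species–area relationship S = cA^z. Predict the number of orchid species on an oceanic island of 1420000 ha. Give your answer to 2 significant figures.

240

z = ln(312/125) / ln(3190000/164000) = 0.9147 / 2.9679 = 0.3082
c = 125 / 164000^0.3082 = 125 / 40.47 = 3.088
S₃ = 3.088 × 1420000^0.3082 = 3.088 × 78.72 ≈ 243.1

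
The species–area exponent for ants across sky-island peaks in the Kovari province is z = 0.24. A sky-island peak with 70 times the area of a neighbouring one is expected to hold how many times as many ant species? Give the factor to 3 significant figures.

S₂/S₁ = (A₂/A₁)^z = 70^0.24
ln(S₂/S₁) = 0.24 × ln 70 = 0.24 × 4.2485 = 1.0196
S₂/S₁ = e^1.0196 ≈ 2.772

2.77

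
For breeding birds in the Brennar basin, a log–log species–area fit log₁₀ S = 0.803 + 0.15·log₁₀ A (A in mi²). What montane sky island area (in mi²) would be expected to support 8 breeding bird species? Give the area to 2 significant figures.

4.6 mi²

8 = 6.353 × A^0.15  ⇒  A^0.15 = 8/6.353 = 1.259
ln A = ln(1.259) / 0.15 = 0.2305 / 0.15 = 1.5364
A = e^1.5364 ≈ 4.648 mi²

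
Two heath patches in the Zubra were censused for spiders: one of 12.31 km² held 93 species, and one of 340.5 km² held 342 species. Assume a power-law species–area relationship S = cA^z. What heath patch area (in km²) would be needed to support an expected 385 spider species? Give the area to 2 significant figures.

z = ln(342/93) / ln(340.5/12.31) = 1.3022 / 3.3200 = 0.3922
c = 93 / 12.31^0.3922 = 93 / 2.677 = 34.74
A = (385/34.74)^(1/0.3922) ⇒ ln A = ln(11.08)/0.3922 = 6.1324
A = e^6.1324 ≈ 460.5 km²

460 km²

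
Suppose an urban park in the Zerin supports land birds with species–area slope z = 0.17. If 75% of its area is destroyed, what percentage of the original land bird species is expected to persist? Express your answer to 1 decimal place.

79.0%

S_new/S_old = (A_new/A_old)^z = 0.25^0.17
= exp(0.17 × ln 0.25) = exp(0.17 × -1.3863) = exp(-0.2357) ≈ 0.79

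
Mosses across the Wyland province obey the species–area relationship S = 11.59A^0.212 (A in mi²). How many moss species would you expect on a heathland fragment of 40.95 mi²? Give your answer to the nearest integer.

25

S = 11.59 × 40.95^0.212
ln S = ln 11.59 + 0.212 × ln 40.95 = 2.4501 + 0.212 × 3.7124 = 3.2372
S = e^3.2372 ≈ 25.46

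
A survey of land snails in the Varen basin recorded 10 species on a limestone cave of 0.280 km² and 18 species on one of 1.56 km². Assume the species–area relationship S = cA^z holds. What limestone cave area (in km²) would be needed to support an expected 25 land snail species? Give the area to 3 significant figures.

4.07 km²

z = ln(18/10) / ln(1.56/0.28) = 0.5878 / 1.7177 = 0.3422
c = 10 / 0.28^0.3422 = 10 / 0.6469 = 15.46
A = (25/15.46)^(1/0.3422) ⇒ ln A = ln(1.617)/0.3422 = 1.4047
A = e^1.4047 ≈ 4.074 km²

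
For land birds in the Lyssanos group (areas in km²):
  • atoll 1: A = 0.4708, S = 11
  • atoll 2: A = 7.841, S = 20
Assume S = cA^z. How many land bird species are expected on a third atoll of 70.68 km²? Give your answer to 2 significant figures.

z = ln(20/11) / ln(7.841/0.4708) = 0.5978 / 2.8127 = 0.2126
c = 11 / 0.4708^0.2126 = 11 / 0.852 = 12.91
S₃ = 12.91 × 70.68^0.2126 = 12.91 × 2.472 ≈ 31.92

32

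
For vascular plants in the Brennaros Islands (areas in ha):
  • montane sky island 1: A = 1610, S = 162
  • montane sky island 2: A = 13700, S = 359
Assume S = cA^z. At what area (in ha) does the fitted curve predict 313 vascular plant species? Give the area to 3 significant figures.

9470 ha

z = ln(359/162) / ln(13700/1610) = 0.7957 / 2.1412 = 0.3716
c = 162 / 1610^0.3716 = 162 / 15.55 = 10.42
A = (313/10.42)^(1/0.3716) ⇒ ln A = ln(30.05)/0.3716 = 9.1562
A = e^9.1562 ≈ 9473 ha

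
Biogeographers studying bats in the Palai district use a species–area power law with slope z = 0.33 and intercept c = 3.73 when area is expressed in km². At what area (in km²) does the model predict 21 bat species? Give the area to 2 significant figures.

190 km²

21 = 3.73 × A^0.33  ⇒  A^0.33 = 21/3.73 = 5.63
ln A = ln(5.63) / 0.33 = 1.7281 / 0.33 = 5.2367
A = e^5.2367 ≈ 188.1 km²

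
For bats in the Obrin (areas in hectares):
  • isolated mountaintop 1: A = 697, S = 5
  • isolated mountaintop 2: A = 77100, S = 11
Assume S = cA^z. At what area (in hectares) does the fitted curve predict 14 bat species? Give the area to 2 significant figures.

z = ln(11/5) / ln(77100/697) = 0.7885 / 4.7061 = 0.1675
c = 5 / 697^0.1675 = 5 / 2.995 = 1.67
A = (14/1.67)^(1/0.1675) ⇒ ln A = ln(8.385)/0.1675 = 12.6923
A = e^12.6923 ≈ 325229 hectares

330000 hectares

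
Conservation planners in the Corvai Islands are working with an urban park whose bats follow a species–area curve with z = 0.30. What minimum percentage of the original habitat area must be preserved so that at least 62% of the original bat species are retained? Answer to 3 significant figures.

Need (A_new/A_old)^0.3 = 0.62, so A_new/A_old = 0.62^(1/0.3) = 0.62^3.333
ln(A_new/A_old) = ln 0.62 / 0.3 = -0.4780 / 0.3 = -1.5935
A_new/A_old = e^-1.5935 ≈ 0.2032

20.3%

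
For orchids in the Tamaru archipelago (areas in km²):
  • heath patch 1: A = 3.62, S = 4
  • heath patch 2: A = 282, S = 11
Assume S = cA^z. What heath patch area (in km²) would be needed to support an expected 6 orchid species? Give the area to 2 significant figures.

z = ln(11/4) / ln(282/3.62) = 1.0116 / 4.3554 = 0.2323
c = 4 / 3.62^0.2323 = 4 / 1.348 = 2.967
A = (6/2.967)^(1/0.2323) ⇒ ln A = ln(2.022)/0.2323 = 3.0322
A = e^3.0322 ≈ 20.74 km²

21 km²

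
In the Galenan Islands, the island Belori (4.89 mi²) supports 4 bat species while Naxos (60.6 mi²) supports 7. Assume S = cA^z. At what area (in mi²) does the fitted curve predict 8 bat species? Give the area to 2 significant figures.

z = ln(7/4) / ln(60.6/4.89) = 0.5596 / 2.5171 = 0.2223
c = 4 / 4.89^0.2223 = 4 / 1.423 = 2.811
A = (8/2.811)^(1/0.2223) ⇒ ln A = ln(2.846)/0.2223 = 4.7049
A = e^4.7049 ≈ 110.5 mi²

110 mi²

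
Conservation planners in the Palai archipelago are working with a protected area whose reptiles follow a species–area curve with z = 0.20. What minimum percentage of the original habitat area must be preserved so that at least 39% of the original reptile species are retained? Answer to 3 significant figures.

Need (A_new/A_old)^0.2 = 0.39, so A_new/A_old = 0.39^(1/0.2) = 0.39^5
ln(A_new/A_old) = ln 0.39 / 0.2 = -0.9416 / 0.2 = -4.7080
A_new/A_old = e^-4.7080 ≈ 0.009022

0.902%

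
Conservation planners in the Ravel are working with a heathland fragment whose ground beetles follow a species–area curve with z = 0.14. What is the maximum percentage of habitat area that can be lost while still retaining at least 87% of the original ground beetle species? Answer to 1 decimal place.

Need (A_new/A_old)^0.14 = 0.87, so A_new/A_old = 0.87^(1/0.14) = 0.87^7.143
ln(A_new/A_old) = ln 0.87 / 0.14 = -0.1393 / 0.14 = -0.9947
A_new/A_old = e^-0.9947 ≈ 0.3698
Fraction that can be lost = 1 − 0.3698 = 0.6302

63.0%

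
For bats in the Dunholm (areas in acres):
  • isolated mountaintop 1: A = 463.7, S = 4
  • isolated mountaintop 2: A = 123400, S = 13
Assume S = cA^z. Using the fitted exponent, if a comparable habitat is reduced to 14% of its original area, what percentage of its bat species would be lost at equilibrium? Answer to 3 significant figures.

34.0%

z = ln(13/4) / ln(123400/463.7) = 1.1787 / 5.5839 = 0.2111
S_new/S_old = (A_new/A_old)^z = 0.14^0.2111 = exp(0.2111 × -1.9661) = 0.6603
Fraction lost = 1 − 0.6603 = 0.3397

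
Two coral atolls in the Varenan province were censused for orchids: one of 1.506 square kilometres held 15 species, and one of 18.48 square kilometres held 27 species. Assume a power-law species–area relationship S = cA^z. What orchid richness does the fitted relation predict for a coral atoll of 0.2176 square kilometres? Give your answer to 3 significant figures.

9.53

z = ln(27/15) / ln(18.48/1.506) = 0.5878 / 2.5072 = 0.2344
c = 15 / 1.506^0.2344 = 15 / 1.101 = 13.63
S₃ = 13.63 × 0.2176^0.2344 = 13.63 × 0.6994 ≈ 9.531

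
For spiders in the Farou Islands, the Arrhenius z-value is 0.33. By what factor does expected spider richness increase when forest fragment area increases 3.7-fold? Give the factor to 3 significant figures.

1.54

S₂/S₁ = (A₂/A₁)^z = 3.7^0.33
ln(S₂/S₁) = 0.33 × ln 3.7 = 0.33 × 1.3083 = 0.4317
S₂/S₁ = e^0.4317 ≈ 1.54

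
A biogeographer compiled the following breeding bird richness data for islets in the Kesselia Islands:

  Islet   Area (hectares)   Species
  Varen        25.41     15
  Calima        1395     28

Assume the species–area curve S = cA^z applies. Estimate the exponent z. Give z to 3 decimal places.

0.156

Taking logs: ln S = ln c + z ln A, so z = (ln S₂ − ln S₁)/(ln A₂ − ln A₁).
z = ln(28/15) / ln(1395/25.41) = ln(1.867) / ln(54.9) = 0.6242 / 4.0055 = 0.1558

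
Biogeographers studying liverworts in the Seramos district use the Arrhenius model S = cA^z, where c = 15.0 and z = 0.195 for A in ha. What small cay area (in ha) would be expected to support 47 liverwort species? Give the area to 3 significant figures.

350 ha

47 = 15 × A^0.195  ⇒  A^0.195 = 47/15 = 3.133
ln A = ln(3.133) / 0.195 = 1.1421 / 0.195 = 5.8569
A = e^5.8569 ≈ 349.6 ha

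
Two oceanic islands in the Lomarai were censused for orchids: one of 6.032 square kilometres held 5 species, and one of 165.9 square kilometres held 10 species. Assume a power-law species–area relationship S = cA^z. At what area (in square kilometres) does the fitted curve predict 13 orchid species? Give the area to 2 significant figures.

580 square kilometres

z = ln(10/5) / ln(165.9/6.032) = 0.6931 / 3.3143 = 0.2091
c = 5 / 6.032^0.2091 = 5 / 1.456 = 3.434
A = (13/3.434)^(1/0.2091) ⇒ ln A = ln(3.786)/0.2091 = 6.3659
A = e^6.3659 ≈ 581.7 square kilometres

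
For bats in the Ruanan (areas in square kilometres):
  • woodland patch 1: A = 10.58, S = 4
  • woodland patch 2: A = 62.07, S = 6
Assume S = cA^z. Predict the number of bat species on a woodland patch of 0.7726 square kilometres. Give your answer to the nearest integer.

2

z = ln(6/4) / ln(62.07/10.58) = 0.4055 / 1.7693 = 0.2292
c = 4 / 10.58^0.2292 = 4 / 1.717 = 2.33
S₃ = 2.33 × 0.7726^0.2292 = 2.33 × 0.9426 ≈ 2.196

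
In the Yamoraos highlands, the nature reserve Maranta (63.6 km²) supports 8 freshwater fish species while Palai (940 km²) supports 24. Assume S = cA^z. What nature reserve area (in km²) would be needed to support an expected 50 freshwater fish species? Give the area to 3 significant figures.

z = ln(24/8) / ln(940/63.6) = 1.0986 / 2.6933 = 0.4079
c = 8 / 63.6^0.4079 = 8 / 5.441 = 1.47
A = (50/1.47)^(1/0.4079) ⇒ ln A = ln(34)/0.4079 = 8.6452
A = e^8.6452 ≈ 5683 km²

5680 km²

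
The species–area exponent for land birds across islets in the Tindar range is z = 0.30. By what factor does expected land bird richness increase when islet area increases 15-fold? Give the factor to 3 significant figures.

2.25

S₂/S₁ = (A₂/A₁)^z = 15^0.3
ln(S₂/S₁) = 0.3 × ln 15 = 0.3 × 2.7081 = 0.8124
S₂/S₁ = e^0.8124 ≈ 2.253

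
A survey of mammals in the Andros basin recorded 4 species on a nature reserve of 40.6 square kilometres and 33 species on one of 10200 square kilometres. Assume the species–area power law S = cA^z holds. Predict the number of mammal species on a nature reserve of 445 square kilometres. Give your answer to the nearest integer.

z = ln(33/4) / ln(10200/40.6) = 2.1102 / 5.5264 = 0.3818
c = 4 / 40.6^0.3818 = 4 / 4.113 = 0.9724
S₃ = 0.9724 × 445^0.3818 = 0.9724 × 10.26 ≈ 9.98

10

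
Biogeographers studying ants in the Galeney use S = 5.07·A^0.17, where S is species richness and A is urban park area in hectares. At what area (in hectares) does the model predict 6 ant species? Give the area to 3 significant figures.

6 = 5.07 × A^0.17  ⇒  A^0.17 = 6/5.07 = 1.183
ln A = ln(1.183) / 0.17 = 0.1684 / 0.17 = 0.9907
A = e^0.9907 ≈ 2.693 hectares

2.69 hectares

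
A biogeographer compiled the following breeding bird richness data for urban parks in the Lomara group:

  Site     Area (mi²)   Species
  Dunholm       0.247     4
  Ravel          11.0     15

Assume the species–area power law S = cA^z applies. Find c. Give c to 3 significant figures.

z = ln(S₂/S₁) / ln(A₂/A₁) = ln(15/4) / ln(11/0.247) = 1.3218 / 3.7963 = 0.3482
c = S₁ / A₁^z = 4 / 0.247^0.3482 = 4 / 0.6145 = 6.509

6.51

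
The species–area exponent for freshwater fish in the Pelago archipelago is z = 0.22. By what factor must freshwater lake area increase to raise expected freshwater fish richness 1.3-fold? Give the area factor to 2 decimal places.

(A₂/A₁)^0.22 = 1.3, so A₂/A₁ = 1.3^(1/0.22) = 1.3^4.545
ln(A₂/A₁) = ln 1.3 / 0.22 = 0.2624 / 0.22 = 1.1926
A₂/A₁ = e^1.1926 ≈ 3.296

3.30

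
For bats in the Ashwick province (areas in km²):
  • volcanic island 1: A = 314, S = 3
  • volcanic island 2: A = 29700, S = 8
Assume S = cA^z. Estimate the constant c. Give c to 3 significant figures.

0.869

z = ln(S₂/S₁) / ln(A₂/A₁) = ln(8/3) / ln(29700/314) = 0.9808 / 4.5495 = 0.2156
c = S₁ / A₁^z = 3 / 314^0.2156 = 3 / 3.454 = 0.8686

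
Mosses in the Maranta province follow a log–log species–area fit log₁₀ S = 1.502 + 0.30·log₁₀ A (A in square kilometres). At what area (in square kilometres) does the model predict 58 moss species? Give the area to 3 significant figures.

7.44 square kilometres

58 = 31.77 × A^0.3  ⇒  A^0.3 = 58/31.77 = 1.826
ln A = ln(1.826) / 0.3 = 0.6020 / 0.3 = 2.0065
A = e^2.0065 ≈ 7.437 square kilometres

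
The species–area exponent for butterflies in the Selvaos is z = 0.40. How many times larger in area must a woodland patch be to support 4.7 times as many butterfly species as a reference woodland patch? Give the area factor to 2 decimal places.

47.89

(A₂/A₁)^0.4 = 4.7, so A₂/A₁ = 4.7^(1/0.4) = 4.7^2.5
ln(A₂/A₁) = ln 4.7 / 0.4 = 1.5476 / 0.4 = 3.8689
A₂/A₁ = e^3.8689 ≈ 47.89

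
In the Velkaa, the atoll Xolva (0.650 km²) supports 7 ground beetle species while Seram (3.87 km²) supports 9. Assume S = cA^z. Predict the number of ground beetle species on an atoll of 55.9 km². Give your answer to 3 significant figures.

z = ln(9/7) / ln(3.87/0.65) = 0.2513 / 1.7840 = 0.1409
c = 7 / 0.65^0.1409 = 7 / 0.9411 = 7.438
S₃ = 7.438 × 55.9^0.1409 = 7.438 × 1.763 ≈ 13.11

13.1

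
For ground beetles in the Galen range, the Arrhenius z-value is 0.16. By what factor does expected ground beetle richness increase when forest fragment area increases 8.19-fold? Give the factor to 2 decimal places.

1.40

S₂/S₁ = (A₂/A₁)^z = 8.19^0.16
ln(S₂/S₁) = 0.16 × ln 8.19 = 0.16 × 2.1029 = 0.3365
S₂/S₁ = e^0.3365 ≈ 1.4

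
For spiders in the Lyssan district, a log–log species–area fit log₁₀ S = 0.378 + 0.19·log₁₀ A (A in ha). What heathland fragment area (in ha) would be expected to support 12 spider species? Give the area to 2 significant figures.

12 = 2.388 × A^0.19  ⇒  A^0.19 = 12/2.388 = 5.026
ln A = ln(5.026) / 0.19 = 1.6145 / 0.19 = 8.4975
A = e^8.4975 ≈ 4903 ha

4900 ha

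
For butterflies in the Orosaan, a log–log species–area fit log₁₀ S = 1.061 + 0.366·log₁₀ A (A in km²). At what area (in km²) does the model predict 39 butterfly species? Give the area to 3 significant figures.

28.1 km²

39 = 11.51 × A^0.366  ⇒  A^0.366 = 39/11.51 = 3.389
ln A = ln(3.389) / 0.366 = 1.2205 / 0.366 = 3.3348
A = e^3.3348 ≈ 28.07 km²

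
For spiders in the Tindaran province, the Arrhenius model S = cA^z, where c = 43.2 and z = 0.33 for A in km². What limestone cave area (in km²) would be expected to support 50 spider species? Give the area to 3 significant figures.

1.56 km²

50 = 43.2 × A^0.33  ⇒  A^0.33 = 50/43.2 = 1.157
ln A = ln(1.157) / 0.33 = 0.1462 / 0.33 = 0.4430
A = e^0.4430 ≈ 1.557 km²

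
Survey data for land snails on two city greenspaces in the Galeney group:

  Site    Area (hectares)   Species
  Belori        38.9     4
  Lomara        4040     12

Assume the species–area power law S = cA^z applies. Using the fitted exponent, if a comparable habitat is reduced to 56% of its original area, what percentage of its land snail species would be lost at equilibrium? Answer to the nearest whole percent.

13%

z = ln(12/4) / ln(4040/38.9) = 1.0986 / 4.6430 = 0.2366
S_new/S_old = (A_new/A_old)^z = 0.56^0.2366 = exp(0.2366 × -0.5798) = 0.8718
Fraction lost = 1 − 0.8718 = 0.1282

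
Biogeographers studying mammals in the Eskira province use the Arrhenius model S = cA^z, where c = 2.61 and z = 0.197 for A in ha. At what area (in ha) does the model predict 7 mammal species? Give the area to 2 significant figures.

150 ha

7 = 2.61 × A^0.197  ⇒  A^0.197 = 7/2.61 = 2.682
ln A = ln(2.682) / 0.197 = 0.9866 / 0.197 = 5.0079
A = e^5.0079 ≈ 149.6 ha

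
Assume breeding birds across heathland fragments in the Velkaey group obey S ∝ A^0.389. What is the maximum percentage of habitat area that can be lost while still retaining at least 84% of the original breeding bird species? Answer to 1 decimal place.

36.1%

Need (A_new/A_old)^0.389 = 0.84, so A_new/A_old = 0.84^(1/0.389) = 0.84^2.571
ln(A_new/A_old) = ln 0.84 / 0.389 = -0.1744 / 0.389 = -0.4482
A_new/A_old = e^-0.4482 ≈ 0.6388
Fraction that can be lost = 1 − 0.6388 = 0.3612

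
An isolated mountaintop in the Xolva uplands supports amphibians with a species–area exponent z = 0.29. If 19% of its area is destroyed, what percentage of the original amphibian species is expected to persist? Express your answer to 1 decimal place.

94.1%

S_new/S_old = (A_new/A_old)^z = 0.81^0.29
= exp(0.29 × ln 0.81) = exp(0.29 × -0.2107) = exp(-0.0611) ≈ 0.9407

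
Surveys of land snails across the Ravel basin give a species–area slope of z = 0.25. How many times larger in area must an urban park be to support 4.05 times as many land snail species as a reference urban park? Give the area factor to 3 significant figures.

269

(A₂/A₁)^0.25 = 4.05, so A₂/A₁ = 4.05^(1/0.25) = 4.05^4
ln(A₂/A₁) = ln 4.05 / 0.25 = 1.3987 / 0.25 = 5.5949
A₂/A₁ = e^5.5949 ≈ 269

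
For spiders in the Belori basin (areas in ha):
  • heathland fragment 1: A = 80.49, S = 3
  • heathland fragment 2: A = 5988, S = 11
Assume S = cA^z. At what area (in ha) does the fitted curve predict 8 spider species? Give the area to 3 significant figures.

z = ln(11/3) / ln(5988/80.49) = 1.2993 / 4.3094 = 0.3015
c = 3 / 80.49^0.3015 = 3 / 3.755 = 0.799
A = (8/0.799)^(1/0.3015) ⇒ ln A = ln(10.01)/0.3015 = 7.6413
A = e^7.6413 ≈ 2082 ha

2080 ha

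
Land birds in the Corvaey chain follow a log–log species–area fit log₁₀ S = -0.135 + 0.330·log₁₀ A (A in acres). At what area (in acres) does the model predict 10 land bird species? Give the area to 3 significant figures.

2750 acres

10 = 0.7328 × A^0.33  ⇒  A^0.33 = 10/0.7328 = 13.65
ln A = ln(13.65) / 0.33 = 2.6134 / 0.33 = 7.9195
A = e^7.9195 ≈ 2750 acres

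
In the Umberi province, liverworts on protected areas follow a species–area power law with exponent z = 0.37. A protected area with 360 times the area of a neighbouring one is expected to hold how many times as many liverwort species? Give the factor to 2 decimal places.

S₂/S₁ = (A₂/A₁)^z = 360^0.37
ln(S₂/S₁) = 0.37 × ln 360 = 0.37 × 5.8861 = 2.1779
S₂/S₁ = e^2.1779 ≈ 8.827

8.83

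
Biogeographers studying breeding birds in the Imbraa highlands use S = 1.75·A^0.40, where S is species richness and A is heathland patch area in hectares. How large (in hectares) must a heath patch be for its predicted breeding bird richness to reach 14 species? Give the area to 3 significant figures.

181 hectares

14 = 1.75 × A^0.4  ⇒  A^0.4 = 14/1.75 = 8
ln A = ln(8) / 0.4 = 2.0794 / 0.4 = 5.1986
A = e^5.1986 ≈ 181 hectares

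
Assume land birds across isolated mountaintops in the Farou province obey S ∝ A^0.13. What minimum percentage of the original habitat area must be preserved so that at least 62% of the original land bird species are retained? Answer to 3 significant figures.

Need (A_new/A_old)^0.13 = 0.62, so A_new/A_old = 0.62^(1/0.13) = 0.62^7.692
ln(A_new/A_old) = ln 0.62 / 0.13 = -0.4780 / 0.13 = -3.6772
A_new/A_old = e^-3.6772 ≈ 0.02529

2.53%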